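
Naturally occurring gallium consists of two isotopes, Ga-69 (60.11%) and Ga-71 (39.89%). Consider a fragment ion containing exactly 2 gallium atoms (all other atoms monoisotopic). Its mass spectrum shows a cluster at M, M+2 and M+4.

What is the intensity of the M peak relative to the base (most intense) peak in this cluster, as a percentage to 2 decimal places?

75.34%

Term probabilities: M 0.3613, M+2 0.4796, M+4 0.1591. Base peak = M+2.
P(M+2) = C(2,1) × 0.6011^1 × 0.3989^1 = 2 × 0.6011 × 0.3989 = 0.479558 (base)
P(M) = C(2,0) × 0.6011^2 × 0.3989^0 = 1 × 0.36132121 × 1.0000 = 0.361321
Relative intensity = 0.361321 / 0.479558 × 100 = 75.34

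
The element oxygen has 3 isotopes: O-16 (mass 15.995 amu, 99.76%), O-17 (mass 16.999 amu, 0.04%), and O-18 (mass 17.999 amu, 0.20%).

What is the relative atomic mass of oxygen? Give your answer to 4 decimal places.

Ar = Σ fᵢ·mᵢ = 0.9976 × 15.995 + 0.0004 × 16.999 + 0.0020 × 17.999
= 15.95661 + 0.00680 + 0.03600 = 15.99941 amu

15.9994 amu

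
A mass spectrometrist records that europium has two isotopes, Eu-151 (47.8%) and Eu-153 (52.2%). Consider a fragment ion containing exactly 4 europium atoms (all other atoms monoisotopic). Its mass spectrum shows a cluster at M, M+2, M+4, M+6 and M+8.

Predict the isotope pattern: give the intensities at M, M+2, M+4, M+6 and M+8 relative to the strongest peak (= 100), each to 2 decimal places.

Expanding (0.478 + 0.522)^4:
P(M) = 0.478^4 = 0.052205
P(M+2) = 4 × 0.478^3 × 0.522^1 = 0.228042
P(M+4) = 6 × 0.478^2 × 0.522^2 = 0.373549
P(M+6) = 4 × 0.478^1 × 0.522^3 = 0.271956
P(M+8) = 0.522^4 = 0.074248
The M+4 peak is largest (0.373549); scaling to 100 gives 13.98 : 61.05 : 100.00 : 72.80 : 19.88.

13.98 : 61.05 : 100.00 : 72.80 : 19.88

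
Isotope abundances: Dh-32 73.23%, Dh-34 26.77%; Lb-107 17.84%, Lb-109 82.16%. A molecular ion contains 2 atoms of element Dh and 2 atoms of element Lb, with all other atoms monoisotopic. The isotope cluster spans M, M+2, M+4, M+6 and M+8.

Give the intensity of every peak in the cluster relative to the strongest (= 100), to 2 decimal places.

3.56 : 35.41 : 100.00 : 59.61 : 10.09

Element Dh pattern (n=2): 0.53626329 : 0.39207342 : 0.07166329
Element Lb pattern (n=2): 0.03182656 : 0.29314688 : 0.67502656
Convolve the two distributions (both contribute in 2-u steps):
  M: 0.53626329×0.03182656 = 0.017067
  M+2: 0.53626329×0.29314688 + 0.39207342×0.03182656 = 0.169682
  M+4: 0.53626329×0.67502656 + 0.39207342×0.29314688 + 0.07166329×0.03182656 = 0.479208
  M+6: 0.39207342×0.67502656 + 0.07166329×0.29314688 = 0.285668
  M+8: 0.07166329×0.67502656 = 0.048375
Scale to base peak (0.479208) = 100: 3.56 : 35.41 : 100.00 : 59.61 : 10.09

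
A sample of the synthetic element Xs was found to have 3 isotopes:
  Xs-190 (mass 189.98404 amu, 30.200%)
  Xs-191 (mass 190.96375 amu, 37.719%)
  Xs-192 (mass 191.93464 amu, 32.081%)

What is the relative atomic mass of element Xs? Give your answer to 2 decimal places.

190.98 amu

Average mass = Σ (abundance × isotope mass) = 0.30200 × 189.98404 + 0.37719 × 190.96375 + 0.32081 × 191.93464
= 57.375180 + 72.029617 + 61.574552 = 190.979349 amu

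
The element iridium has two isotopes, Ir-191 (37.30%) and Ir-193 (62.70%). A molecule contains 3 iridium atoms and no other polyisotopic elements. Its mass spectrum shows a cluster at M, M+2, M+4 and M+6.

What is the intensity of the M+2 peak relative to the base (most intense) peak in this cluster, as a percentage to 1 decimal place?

Binomial terms of (0.3730 + 0.6270)^3: M 0.0519, M+2 0.2617, M+4 0.4399, M+6 0.2465 → M+4 is the base peak.
P(M+4) = C(3,2) × 0.3730^1 × 0.6270^2 = 3 × 0.3730 × 0.393129 = 0.439911 (base)
P(M+2) = C(3,1) × 0.3730^2 × 0.6270^1 = 3 × 0.139129 × 0.6270 = 0.261702
Relative intensity = 0.261702 / 0.439911 × 100 = 59.5

59.5%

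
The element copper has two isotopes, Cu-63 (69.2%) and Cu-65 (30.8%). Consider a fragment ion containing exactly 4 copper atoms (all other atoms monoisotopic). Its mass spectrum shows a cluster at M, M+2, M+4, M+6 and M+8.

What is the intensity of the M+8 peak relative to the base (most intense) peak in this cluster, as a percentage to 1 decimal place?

(0.692 + 0.308)^4 gives M 0.2293, M+2 0.4083, M+4 0.2726, M+6 0.0809, M+8 0.0090; the largest is M+2.
P(M+2) = C(4,1) × 0.692^3 × 0.308^1 = 4 × 0.33137389 × 0.3080 = 0.408253 (base)
P(M+8) = C(4,4) × 0.692^0 × 0.308^4 = 1 × 1.0000 × 0.00899918 = 0.008999
Relative intensity = 0.008999 / 0.408253 × 100 = 2.2

2.2%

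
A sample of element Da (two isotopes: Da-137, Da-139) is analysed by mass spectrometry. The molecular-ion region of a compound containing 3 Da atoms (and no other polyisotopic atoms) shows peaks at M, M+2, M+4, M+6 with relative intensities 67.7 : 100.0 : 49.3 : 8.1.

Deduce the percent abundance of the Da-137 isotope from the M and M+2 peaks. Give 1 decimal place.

67.0%

Write p for the Da-137 fraction. I(M+2)/I(M) = [C(3,1)·p^2·(1−p)] / p^3 = 3·(1−p)/p = 100.0/67.7 = 1.4771
(1−p)/p = 1.4771/3 = 0.4924  ⇒  p = 1/(1 + 0.4924) = 0.6701
Da-137: 67.0%, Da-139: 33.0%.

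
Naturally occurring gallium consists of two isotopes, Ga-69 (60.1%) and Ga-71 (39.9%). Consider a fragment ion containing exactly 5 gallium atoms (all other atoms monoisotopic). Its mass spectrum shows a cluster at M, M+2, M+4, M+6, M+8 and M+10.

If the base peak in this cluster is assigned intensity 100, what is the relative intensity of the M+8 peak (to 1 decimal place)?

Binomial terms of (0.601 + 0.399)^5: M 0.0784, M+2 0.2603, M+4 0.3456, M+6 0.2294, M+8 0.0762, M+10 0.0101 → M+4 is the base peak.
P(M+4) = C(5,2) × 0.601^3 × 0.399^2 = 10 × 0.2170818 × 0.159201 = 0.345596 (base)
P(M+8) = C(5,4) × 0.601^1 × 0.399^4 = 5 × 0.6010 × 0.02534496 = 0.076162
Relative intensity = 0.076162 / 0.345596 × 100 = 22.0

22.0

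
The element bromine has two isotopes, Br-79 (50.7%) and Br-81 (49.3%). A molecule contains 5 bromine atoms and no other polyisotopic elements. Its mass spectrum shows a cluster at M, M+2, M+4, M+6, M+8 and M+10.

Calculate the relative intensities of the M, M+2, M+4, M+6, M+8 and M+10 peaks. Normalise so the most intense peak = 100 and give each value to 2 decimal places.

Expanding (0.507 + 0.493)^5:
P(M) = 0.507^5 = 0.033500
P(M+2) = 5 × 0.507^4 × 0.493^1 = 0.162873
P(M+4) = 10 × 0.507^3 × 0.493^2 = 0.316751
P(M+6) = 10 × 0.507^2 × 0.493^3 = 0.308004
P(M+8) = 5 × 0.507^1 × 0.493^4 = 0.149750
P(M+10) = 0.493^5 = 0.029123
The M+4 peak is largest (0.316751); scaling to 100 gives 10.58 : 51.42 : 100.00 : 97.24 : 47.28 : 9.19.

10.58 : 51.42 : 100.00 : 97.24 : 47.28 : 9.19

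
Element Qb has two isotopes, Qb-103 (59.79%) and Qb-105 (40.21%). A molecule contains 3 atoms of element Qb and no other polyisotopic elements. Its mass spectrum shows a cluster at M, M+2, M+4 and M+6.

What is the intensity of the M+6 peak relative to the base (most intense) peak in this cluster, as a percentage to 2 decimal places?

(0.5979 + 0.4021)^3 gives M 0.2137, M+2 0.4312, M+4 0.2900, M+6 0.0650; the largest is M+2.
P(M+2) = C(3,1) × 0.5979^2 × 0.4021^1 = 3 × 0.35748441 × 0.4021 = 0.431233 (base)
P(M+6) = C(3,3) × 0.5979^0 × 0.4021^3 = 1 × 1.0000 × 0.0650133 = 0.065013
Relative intensity = 0.065013 / 0.431233 × 100 = 15.08

15.08%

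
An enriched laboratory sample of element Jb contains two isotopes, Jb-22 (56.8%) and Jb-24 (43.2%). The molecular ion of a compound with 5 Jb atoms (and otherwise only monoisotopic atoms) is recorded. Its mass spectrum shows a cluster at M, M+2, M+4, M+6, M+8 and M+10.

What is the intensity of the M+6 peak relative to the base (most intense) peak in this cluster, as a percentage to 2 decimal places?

Term probabilities: M 0.0591, M+2 0.2248, M+4 0.3420, M+6 0.2601, M+8 0.0989, M+10 0.0150. Base peak = M+4.
P(M+4) = C(5,2) × 0.568^3 × 0.432^2 = 10 × 0.18325043 × 0.186624 = 0.341989 (base)
P(M+6) = C(5,3) × 0.568^2 × 0.432^3 = 10 × 0.322624 × 0.08062157 = 0.260105
Relative intensity = 0.260105 / 0.341989 × 100 = 76.06

76.06%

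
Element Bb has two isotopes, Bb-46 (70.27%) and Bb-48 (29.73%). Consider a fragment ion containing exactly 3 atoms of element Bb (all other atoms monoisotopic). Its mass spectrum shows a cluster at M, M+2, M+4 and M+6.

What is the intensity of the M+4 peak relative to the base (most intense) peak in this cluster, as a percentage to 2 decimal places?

Binomial terms of (0.7027 + 0.2973)^3: M 0.3470, M+2 0.4404, M+4 0.1863, M+6 0.0263 → M+2 is the base peak.
P(M+2) = C(3,1) × 0.7027^2 × 0.2973^1 = 3 × 0.49378729 × 0.2973 = 0.440409 (base)
P(M+4) = C(3,2) × 0.7027^1 × 0.2973^2 = 3 × 0.7027 × 0.08838729 = 0.186329
Relative intensity = 0.186329 / 0.440409 × 100 = 42.31

42.31%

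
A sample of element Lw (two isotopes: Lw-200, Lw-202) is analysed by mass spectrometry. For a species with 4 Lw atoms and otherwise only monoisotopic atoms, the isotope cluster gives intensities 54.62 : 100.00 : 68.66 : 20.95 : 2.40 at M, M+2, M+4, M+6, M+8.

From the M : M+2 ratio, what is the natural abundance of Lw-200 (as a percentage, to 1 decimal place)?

68.6%

Let p = fractional abundance of Lw-200. I(M+2)/I(M) = [C(4,1)·p^3·(1−p)] / p^4 = 4·(1−p)/p = 100.00/54.62 = 1.8308
(1−p)/p = 1.8308/4 = 0.4577  ⇒  p = 1/(1 + 0.4577) = 0.6860
Lw-200: 68.6%, Lw-202: 31.4%.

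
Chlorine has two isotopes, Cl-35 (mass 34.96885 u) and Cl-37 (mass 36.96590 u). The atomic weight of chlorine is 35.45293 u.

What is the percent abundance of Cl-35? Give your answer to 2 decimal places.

75.76%

With x = fraction of Cl-35 (so Cl-37 is 1 − x):
34.96885·x + 36.96590·(1 − x) = 35.45293
(34.96885 − 36.96590)·x = 35.45293 − 36.96590
x = -1.51297 / -1.99705 = 0.75760 → 75.76% Cl-35, 24.24% Cl-37.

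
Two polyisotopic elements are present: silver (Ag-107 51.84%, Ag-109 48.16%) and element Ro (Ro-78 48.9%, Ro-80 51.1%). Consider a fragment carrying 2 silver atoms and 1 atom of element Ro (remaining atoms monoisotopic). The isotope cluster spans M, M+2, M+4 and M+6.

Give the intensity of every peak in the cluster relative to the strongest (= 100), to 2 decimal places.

Silver pattern (n=2): 0.26873856 : 0.49932288 : 0.23193856
Element Ro pattern (n=1): 0.4890 : 0.5110
Convolve the two distributions (both contribute in 2-u steps):
  M: 0.26873856×0.4890 = 0.131413
  M+2: 0.26873856×0.5110 + 0.49932288×0.4890 = 0.381494
  M+4: 0.49932288×0.5110 + 0.23193856×0.4890 = 0.368572
  M+6: 0.23193856×0.5110 = 0.118521
Scale to base peak (0.381494) = 100: 34.45 : 100.00 : 96.61 : 31.07

34.45 : 100.00 : 96.61 : 31.07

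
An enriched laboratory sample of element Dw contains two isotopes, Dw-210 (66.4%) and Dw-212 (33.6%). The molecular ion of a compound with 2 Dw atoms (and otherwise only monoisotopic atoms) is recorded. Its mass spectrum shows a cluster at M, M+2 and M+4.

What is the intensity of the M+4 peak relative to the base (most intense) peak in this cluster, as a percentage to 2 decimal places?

(0.664 + 0.336)^2 gives M 0.4409, M+2 0.4462, M+4 0.1129; the largest is M+2.
P(M+2) = C(2,1) × 0.664^1 × 0.336^1 = 2 × 0.6640 × 0.3360 = 0.446208 (base)
P(M+4) = C(2,2) × 0.664^0 × 0.336^2 = 1 × 1.0000 × 0.112896 = 0.112896
Relative intensity = 0.112896 / 0.446208 × 100 = 25.30

25.30%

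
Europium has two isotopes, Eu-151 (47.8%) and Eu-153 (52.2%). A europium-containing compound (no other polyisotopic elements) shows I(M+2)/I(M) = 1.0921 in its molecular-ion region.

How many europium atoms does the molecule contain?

For n independent Eu atoms, I(M+2)/I(M) = n · (abundance Eu-153) / (abundance Eu-151) = n · 0.522/0.478.
n = 1.0921 × 0.478/0.522 = 1.00 ≈ 1

1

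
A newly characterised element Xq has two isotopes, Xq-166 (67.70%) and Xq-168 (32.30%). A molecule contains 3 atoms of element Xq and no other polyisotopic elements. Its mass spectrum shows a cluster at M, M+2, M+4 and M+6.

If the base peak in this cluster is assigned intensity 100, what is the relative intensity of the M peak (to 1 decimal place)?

(0.6770 + 0.3230)^3 gives M 0.3103, M+2 0.4441, M+4 0.2119, M+6 0.0337; the largest is M+2.
P(M+2) = C(3,1) × 0.6770^2 × 0.3230^1 = 3 × 0.458329 × 0.3230 = 0.444121 (base)
P(M) = C(3,0) × 0.6770^3 × 0.3230^0 = 1 × 0.31028873 × 1.0000 = 0.310289
Relative intensity = 0.310289 / 0.444121 × 100 = 69.9

69.9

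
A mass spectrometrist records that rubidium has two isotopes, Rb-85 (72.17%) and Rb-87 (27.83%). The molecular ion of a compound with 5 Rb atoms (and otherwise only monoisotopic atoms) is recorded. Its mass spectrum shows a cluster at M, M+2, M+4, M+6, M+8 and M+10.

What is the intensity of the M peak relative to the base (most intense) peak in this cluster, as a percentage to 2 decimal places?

51.86%

(0.7217 + 0.2783)^5 gives M 0.1958, M+2 0.3775, M+4 0.2911, M+6 0.1123, M+8 0.0216, M+10 0.0017; the largest is M+2.
P(M+2) = C(5,1) × 0.7217^4 × 0.2783^1 = 5 × 0.27128565 × 0.2783 = 0.377494 (base)
P(M) = C(5,0) × 0.7217^5 × 0.2783^0 = 1 × 0.19578685 × 1.0000 = 0.195787
Relative intensity = 0.195787 / 0.377494 × 100 = 51.86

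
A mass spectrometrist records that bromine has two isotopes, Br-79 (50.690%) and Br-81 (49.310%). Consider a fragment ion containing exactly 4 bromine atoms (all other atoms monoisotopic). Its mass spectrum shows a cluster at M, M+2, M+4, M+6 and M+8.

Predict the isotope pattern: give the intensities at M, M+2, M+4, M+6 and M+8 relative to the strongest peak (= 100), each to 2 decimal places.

17.61 : 68.53 : 100.00 : 64.85 : 15.77

The 4 Br atoms are independent, so intensities follow the terms of (0.50690 + 0.49310)^4.
P(M) = 0.50690^4 = 0.066022
P(M+2) = 4 × 0.50690^3 × 0.49310^1 = 0.256899
P(M+4) = 6 × 0.50690^2 × 0.49310^2 = 0.374857
P(M+6) = 4 × 0.50690^1 × 0.49310^3 = 0.243101
P(M+8) = 0.49310^4 = 0.059121
The M+4 peak is largest (0.374857); scaling to 100 gives 17.61 : 68.53 : 100.00 : 64.85 : 15.77.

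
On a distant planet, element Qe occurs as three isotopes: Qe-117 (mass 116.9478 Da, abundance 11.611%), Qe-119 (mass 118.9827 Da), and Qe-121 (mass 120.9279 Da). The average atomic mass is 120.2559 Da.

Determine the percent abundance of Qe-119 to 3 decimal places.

Let x and y be the fractions of Qe-119 and Qe-121. Then x + y = 1 − 0.11611 = 0.88389 and 118.9827x + 120.9279y = 120.2559 − 0.11611×116.9478 = 106.677090942.
Substituting: 118.9827x + 120.9279(0.88389 − x) = 106.677090942
(118.9827 − 120.9279)x = -0.209870589  ⇒  x = 0.10789, y = 0.77600
Qe-119: 10.789%, Qe-121: 77.600%.

10.789%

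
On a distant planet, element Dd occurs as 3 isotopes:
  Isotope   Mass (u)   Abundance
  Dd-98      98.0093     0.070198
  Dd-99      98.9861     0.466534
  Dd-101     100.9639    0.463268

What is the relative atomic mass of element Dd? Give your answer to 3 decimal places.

The abundance-weighted mean is 0.070198 × 98.0093 + 0.466534 × 98.9861 + 0.463268 × 100.9639
= 6.88006 + 46.18038 + 46.77334 = 99.83378 u

99.834 u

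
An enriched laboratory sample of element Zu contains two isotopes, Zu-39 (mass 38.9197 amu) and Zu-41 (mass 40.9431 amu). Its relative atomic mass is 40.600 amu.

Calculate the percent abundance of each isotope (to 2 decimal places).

Zu-39: 16.96%, Zu-41: 83.04%

Writing the weighted mean with unknown fraction x of Zu-39:
38.9197·x + 40.9431·(1 − x) = 40.600
(38.9197 − 40.9431)·x = 40.600 − 40.9431
x = -0.3431 / -2.0234 = 0.16957 → 16.96% Zu-39, 83.04% Zu-41.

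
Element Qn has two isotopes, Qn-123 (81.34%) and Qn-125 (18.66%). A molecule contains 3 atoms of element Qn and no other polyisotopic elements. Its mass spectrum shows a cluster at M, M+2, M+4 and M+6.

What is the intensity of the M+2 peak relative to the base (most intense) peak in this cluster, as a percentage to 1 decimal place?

68.8%

(0.8134 + 0.1866)^3 gives M 0.5382, M+2 0.3704, M+4 0.0850, M+6 0.0065; the largest is M.
P(M) = C(3,0) × 0.8134^3 × 0.1866^0 = 1 × 0.53816135 × 1.0000 = 0.538161 (base)
P(M+2) = C(3,1) × 0.8134^2 × 0.1866^1 = 3 × 0.66161956 × 0.1866 = 0.370375
Relative intensity = 0.370375 / 0.538161 × 100 = 68.8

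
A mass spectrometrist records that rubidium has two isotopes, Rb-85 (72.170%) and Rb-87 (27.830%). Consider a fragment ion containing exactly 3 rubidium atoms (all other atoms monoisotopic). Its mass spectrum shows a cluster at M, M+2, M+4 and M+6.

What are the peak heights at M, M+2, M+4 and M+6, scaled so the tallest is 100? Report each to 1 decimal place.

Expanding (0.72170 + 0.27830)^3:
P(M) = 0.72170^3 = 0.375898
P(M+2) = 3 × 0.72170^2 × 0.27830^1 = 0.434858
P(M+4) = 3 × 0.72170^1 × 0.27830^2 = 0.167689
P(M+6) = 0.27830^3 = 0.021555
The M+2 peak is largest (0.434858); scaling to 100 gives 86.4 : 100.0 : 38.6 : 5.0.

86.4 : 100.0 : 38.6 : 5.0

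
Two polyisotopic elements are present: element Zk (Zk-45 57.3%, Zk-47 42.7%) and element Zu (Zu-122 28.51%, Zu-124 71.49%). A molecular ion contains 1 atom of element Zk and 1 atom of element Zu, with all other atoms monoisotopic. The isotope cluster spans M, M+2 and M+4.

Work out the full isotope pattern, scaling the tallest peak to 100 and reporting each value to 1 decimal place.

30.7 : 100.0 : 57.4

Element Zk pattern (n=1): 0.5730 : 0.4270
Element Zu pattern (n=1): 0.2851 : 0.7149
Convolve the two distributions (both contribute in 2-u steps):
  M: 0.5730×0.2851 = 0.163362
  M+2: 0.5730×0.7149 + 0.4270×0.2851 = 0.531375
  M+4: 0.4270×0.7149 = 0.305262
Scale to base peak (0.531375) = 100: 30.7 : 100.0 : 57.4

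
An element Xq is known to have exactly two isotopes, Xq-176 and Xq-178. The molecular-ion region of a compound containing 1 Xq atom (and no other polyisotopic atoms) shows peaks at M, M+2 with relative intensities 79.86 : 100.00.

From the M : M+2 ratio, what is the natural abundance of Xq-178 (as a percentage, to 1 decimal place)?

If p is the fraction of Xq that is Xq-176, then I(M+2)/I(M) = [C(1,1)·p^0·(1−p)] / p^1 = 1·(1−p)/p = 100.00/79.86 = 1.2522
(1−p)/p = 1.2522/1 = 1.2522  ⇒  p = 1/(1 + 1.2522) = 0.4440
Xq-176: 44.4%, Xq-178: 55.6%.

55.6%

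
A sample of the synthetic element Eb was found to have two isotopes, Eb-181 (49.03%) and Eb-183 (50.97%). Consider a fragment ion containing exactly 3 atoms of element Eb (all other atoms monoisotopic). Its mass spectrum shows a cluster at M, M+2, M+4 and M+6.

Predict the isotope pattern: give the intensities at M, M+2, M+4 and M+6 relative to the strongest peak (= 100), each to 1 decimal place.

Each Eb atom is independently Eb-181 (p = 0.4903) or Eb-183 (q = 0.5097); the cluster is the binomial expansion (p + q)^3.
P(M) = 0.4903^3 = 0.117865
P(M+2) = 3 × 0.4903^2 × 0.5097^1 = 0.367587
P(M+4) = 3 × 0.4903^1 × 0.5097^2 = 0.382131
P(M+6) = 0.5097^3 = 0.132417
The M+4 peak is largest (0.382131); scaling to 100 gives 30.8 : 96.2 : 100.0 : 34.7.

30.8 : 96.2 : 100.0 : 34.7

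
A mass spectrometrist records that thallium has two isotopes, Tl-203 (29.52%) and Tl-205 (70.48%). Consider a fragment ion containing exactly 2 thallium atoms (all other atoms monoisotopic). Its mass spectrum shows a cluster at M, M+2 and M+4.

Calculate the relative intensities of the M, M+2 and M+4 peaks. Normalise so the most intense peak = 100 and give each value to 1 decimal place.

17.5 : 83.8 : 100.0

The 2 Tl atoms are independent, so intensities follow the terms of (0.2952 + 0.7048)^2.
P(M) = 0.2952^2 = 0.087143
P(M+2) = 2 × 0.2952^1 × 0.7048^1 = 0.416114
P(M+4) = 0.7048^2 = 0.496743
The M+4 peak is largest (0.496743); scaling to 100 gives 17.5 : 83.8 : 100.0.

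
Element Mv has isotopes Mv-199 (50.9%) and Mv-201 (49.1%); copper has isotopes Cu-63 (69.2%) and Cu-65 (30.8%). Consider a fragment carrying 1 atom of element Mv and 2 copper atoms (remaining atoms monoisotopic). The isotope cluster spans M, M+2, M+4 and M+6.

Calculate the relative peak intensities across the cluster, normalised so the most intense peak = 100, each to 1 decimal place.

Element Mv pattern (n=1): 0.5090 : 0.4910
Copper pattern (n=2): 0.478864 : 0.426272 : 0.094864
Convolve the two distributions (both contribute in 2-u steps):
  M: 0.5090×0.478864 = 0.243742
  M+2: 0.5090×0.426272 + 0.4910×0.478864 = 0.452095
  M+4: 0.5090×0.094864 + 0.4910×0.426272 = 0.257585
  M+6: 0.4910×0.094864 = 0.046578
Scale to base peak (0.452095) = 100: 53.9 : 100.0 : 57.0 : 10.3

53.9 : 100.0 : 57.0 : 10.3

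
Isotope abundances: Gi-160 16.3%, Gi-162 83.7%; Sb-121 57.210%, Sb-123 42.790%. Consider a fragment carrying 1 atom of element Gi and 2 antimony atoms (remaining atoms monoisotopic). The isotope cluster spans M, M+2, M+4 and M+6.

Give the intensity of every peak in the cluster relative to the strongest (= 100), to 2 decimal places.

12.13 : 80.46 : 100.00 : 34.86

Element Gi pattern (n=1): 0.1630 : 0.8370
Antimony pattern (n=2): 0.32729841 : 0.48960318 : 0.18309841
Convolve the two distributions (both contribute in 2-u steps):
  M: 0.1630×0.32729841 = 0.053350
  M+2: 0.1630×0.48960318 + 0.8370×0.32729841 = 0.353754
  M+4: 0.1630×0.18309841 + 0.8370×0.48960318 = 0.439643
  M+6: 0.8370×0.18309841 = 0.153253
Scale to base peak (0.439643) = 100: 12.13 : 80.46 : 100.00 : 34.86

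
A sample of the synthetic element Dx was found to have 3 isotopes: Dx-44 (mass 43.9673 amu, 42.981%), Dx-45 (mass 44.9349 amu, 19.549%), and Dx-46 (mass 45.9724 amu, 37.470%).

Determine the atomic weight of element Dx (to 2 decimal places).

Average mass = Σ (abundance × isotope mass) = 0.42981 × 43.9673 + 0.19549 × 44.9349 + 0.37470 × 45.9724
= 18.89759 + 8.78432 + 17.22586 = 44.90777 amu

44.91 amu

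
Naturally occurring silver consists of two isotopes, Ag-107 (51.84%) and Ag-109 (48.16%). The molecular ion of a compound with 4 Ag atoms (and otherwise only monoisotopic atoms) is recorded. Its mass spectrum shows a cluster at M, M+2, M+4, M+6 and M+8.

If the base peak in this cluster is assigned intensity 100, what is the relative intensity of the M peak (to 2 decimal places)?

Term probabilities: M 0.0722, M+2 0.2684, M+4 0.3740, M+6 0.2316, M+8 0.0538. Base peak = M+4.
P(M+4) = C(4,2) × 0.5184^2 × 0.4816^2 = 6 × 0.26873856 × 0.23193856 = 0.373985 (base)
P(M) = C(4,0) × 0.5184^4 × 0.4816^0 = 1 × 0.07222041 × 1.0000 = 0.072220
Relative intensity = 0.072220 / 0.373985 × 100 = 19.31

19.31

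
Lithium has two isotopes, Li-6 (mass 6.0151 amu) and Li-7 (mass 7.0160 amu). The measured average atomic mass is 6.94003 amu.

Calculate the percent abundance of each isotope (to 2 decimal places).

Let x be the fractional abundance of Li-6; then Li-7 has abundance 1 − x.
6.0151·x + 7.0160·(1 − x) = 6.94003
(6.0151 − 7.0160)·x = 6.94003 − 7.0160
x = -0.07597 / -1.0009 = 0.07590 → 7.59% Li-6, 92.41% Li-7.

Li-6: 7.59%, Li-7: 92.41%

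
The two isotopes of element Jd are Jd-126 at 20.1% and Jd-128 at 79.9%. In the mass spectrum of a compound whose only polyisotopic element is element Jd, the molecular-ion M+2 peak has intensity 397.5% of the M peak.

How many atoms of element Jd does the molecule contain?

1

For n independent Jd atoms, I(M+2)/I(M) = n · (abundance Jd-128) / (abundance Jd-126) = n · 0.799/0.201.
n = 3.975 × 0.201/0.799 = 1.00 ≈ 1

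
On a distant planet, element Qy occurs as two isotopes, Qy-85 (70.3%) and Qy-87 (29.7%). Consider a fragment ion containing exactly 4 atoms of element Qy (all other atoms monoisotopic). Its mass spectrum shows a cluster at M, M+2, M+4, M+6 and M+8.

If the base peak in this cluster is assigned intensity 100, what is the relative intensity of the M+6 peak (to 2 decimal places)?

(0.703 + 0.297)^4 gives M 0.2442, M+2 0.4127, M+4 0.2616, M+6 0.0737, M+8 0.0078; the largest is M+2.
P(M+2) = C(4,1) × 0.703^3 × 0.297^1 = 4 × 0.34742893 × 0.2970 = 0.412746 (base)
P(M+6) = C(4,3) × 0.703^1 × 0.297^3 = 4 × 0.7030 × 0.02619807 = 0.073669
Relative intensity = 0.073669 / 0.412746 × 100 = 17.85

17.85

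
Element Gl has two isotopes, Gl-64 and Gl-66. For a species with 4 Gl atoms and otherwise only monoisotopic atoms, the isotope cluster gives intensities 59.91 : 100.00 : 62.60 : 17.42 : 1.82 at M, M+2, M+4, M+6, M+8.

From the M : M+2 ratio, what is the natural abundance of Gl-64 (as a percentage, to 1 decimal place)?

70.6%

Let p = fractional abundance of Gl-64. I(M+2)/I(M) = [C(4,1)·p^3·(1−p)] / p^4 = 4·(1−p)/p = 100.00/59.91 = 1.6692
(1−p)/p = 1.6692/4 = 0.4173  ⇒  p = 1/(1 + 0.4173) = 0.7056
Gl-64: 70.6%, Gl-66: 29.4%.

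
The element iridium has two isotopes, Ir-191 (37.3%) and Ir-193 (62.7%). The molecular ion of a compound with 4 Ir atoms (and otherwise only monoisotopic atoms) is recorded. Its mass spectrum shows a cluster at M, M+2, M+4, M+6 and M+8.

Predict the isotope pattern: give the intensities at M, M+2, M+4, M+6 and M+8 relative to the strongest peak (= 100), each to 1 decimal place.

The 4 Ir atoms are independent, so intensities follow the terms of (0.373 + 0.627)^4.
P(M) = 0.373^4 = 0.019357
P(M+2) = 4 × 0.373^3 × 0.627^1 = 0.130153
P(M+4) = 6 × 0.373^2 × 0.627^2 = 0.328174
P(M+6) = 4 × 0.373^1 × 0.627^3 = 0.367766
P(M+8) = 0.627^4 = 0.154550
The M+6 peak is largest (0.367766); scaling to 100 gives 5.3 : 35.4 : 89.2 : 100.0 : 42.0.

5.3 : 35.4 : 89.2 : 100.0 : 42.0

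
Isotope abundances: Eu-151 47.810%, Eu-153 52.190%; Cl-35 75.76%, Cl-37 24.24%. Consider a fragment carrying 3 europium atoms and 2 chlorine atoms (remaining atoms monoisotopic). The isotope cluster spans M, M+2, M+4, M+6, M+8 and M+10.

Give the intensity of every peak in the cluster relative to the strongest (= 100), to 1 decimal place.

Europium pattern (n=3): 0.10928391 : 0.3578871 : 0.39067407 : 0.14215492
Chlorine pattern (n=2): 0.57395776 : 0.36728448 : 0.05875776
Convolve the two distributions (both contribute in 2-u steps):
  M: 0.10928391×0.57395776 = 0.062724
  M+2: 0.10928391×0.36728448 + 0.3578871×0.57395776 = 0.245550
  M+4: 0.10928391×0.05875776 + 0.3578871×0.36728448 + 0.39067407×0.57395776 = 0.362098
  M+6: 0.3578871×0.05875776 + 0.39067407×0.36728448 + 0.14215492×0.57395776 = 0.246108
  M+8: 0.39067407×0.05875776 + 0.14215492×0.36728448 = 0.075166
  M+10: 0.14215492×0.05875776 = 0.008353
Scale to base peak (0.362098) = 100: 17.3 : 67.8 : 100.0 : 68.0 : 20.8 : 2.3

17.3 : 67.8 : 100.0 : 68.0 : 20.8 : 2.3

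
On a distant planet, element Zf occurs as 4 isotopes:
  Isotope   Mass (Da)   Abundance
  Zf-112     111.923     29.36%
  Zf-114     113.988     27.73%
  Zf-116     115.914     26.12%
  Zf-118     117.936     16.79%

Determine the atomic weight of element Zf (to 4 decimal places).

114.5477 Da

Ar = Σ fᵢ·mᵢ = 0.2936 × 111.923 + 0.2773 × 113.988 + 0.2612 × 115.914 + 0.1679 × 117.936
= 32.86059 + 31.60887 + 30.27674 + 19.80145 = 114.54765 Da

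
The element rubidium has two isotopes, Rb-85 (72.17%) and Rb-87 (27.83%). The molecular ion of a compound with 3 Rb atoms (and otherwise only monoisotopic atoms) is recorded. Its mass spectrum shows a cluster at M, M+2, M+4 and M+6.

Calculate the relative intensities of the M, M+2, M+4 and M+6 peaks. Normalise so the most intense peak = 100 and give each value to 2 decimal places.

The 3 Rb atoms are independent, so intensities follow the terms of (0.7217 + 0.2783)^3.
P(M) = 0.7217^3 = 0.375898
P(M+2) = 3 × 0.7217^2 × 0.2783^1 = 0.434858
P(M+4) = 3 × 0.7217^1 × 0.2783^2 = 0.167689
P(M+6) = 0.2783^3 = 0.021555
The M+2 peak is largest (0.434858); scaling to 100 gives 86.44 : 100.00 : 38.56 : 4.96.

86.44 : 100.00 : 38.56 : 4.96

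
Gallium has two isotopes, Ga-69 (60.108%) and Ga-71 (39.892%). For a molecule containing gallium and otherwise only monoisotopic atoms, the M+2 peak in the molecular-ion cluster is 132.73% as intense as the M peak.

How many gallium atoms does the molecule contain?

For n independent Ga atoms, I(M+2)/I(M) = n · (abundance Ga-71) / (abundance Ga-69) = n · 0.39892/0.60108.
n = 1.3273 × 0.60108/0.39892 = 2.00 ≈ 2

2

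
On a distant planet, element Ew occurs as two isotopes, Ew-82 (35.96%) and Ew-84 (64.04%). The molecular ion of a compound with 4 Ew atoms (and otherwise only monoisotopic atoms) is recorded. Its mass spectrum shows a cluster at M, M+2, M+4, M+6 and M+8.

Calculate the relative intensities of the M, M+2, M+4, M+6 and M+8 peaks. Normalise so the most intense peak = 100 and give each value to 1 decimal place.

The 4 Ew atoms are independent, so intensities follow the terms of (0.3596 + 0.6404)^4.
P(M) = 0.3596^4 = 0.016722
P(M+2) = 4 × 0.3596^3 × 0.6404^1 = 0.119116
P(M+4) = 6 × 0.3596^2 × 0.6404^2 = 0.318195
P(M+6) = 4 × 0.3596^1 × 0.6404^3 = 0.377775
P(M+8) = 0.6404^4 = 0.168192
The M+6 peak is largest (0.377775); scaling to 100 gives 4.4 : 31.5 : 84.2 : 100.0 : 44.5.

4.4 : 31.5 : 84.2 : 100.0 : 44.5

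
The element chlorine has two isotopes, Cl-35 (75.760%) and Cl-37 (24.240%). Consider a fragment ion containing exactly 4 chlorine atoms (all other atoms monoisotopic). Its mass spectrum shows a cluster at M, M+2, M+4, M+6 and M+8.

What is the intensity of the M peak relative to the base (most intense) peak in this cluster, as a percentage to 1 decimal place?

78.1%

Binomial terms of (0.75760 + 0.24240)^4: M 0.3294, M+2 0.4216, M+4 0.2023, M+6 0.0432, M+8 0.0035 → M+2 is the base peak.
P(M+2) = C(4,1) × 0.75760^3 × 0.24240^1 = 4 × 0.4348304 × 0.2424 = 0.421612 (base)
P(M) = C(4,0) × 0.75760^4 × 0.24240^0 = 1 × 0.32942751 × 1.0000 = 0.329428
Relative intensity = 0.329428 / 0.421612 × 100 = 78.1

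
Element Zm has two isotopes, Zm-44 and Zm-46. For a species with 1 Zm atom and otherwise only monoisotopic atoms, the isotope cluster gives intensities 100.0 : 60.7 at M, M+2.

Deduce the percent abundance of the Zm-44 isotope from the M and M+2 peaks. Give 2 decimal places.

62.23%

Let p = fractional abundance of Zm-44. I(M+2)/I(M) = [C(1,1)·p^0·(1−p)] / p^1 = 1·(1−p)/p = 60.7/100.0 = 0.6070
(1−p)/p = 0.6070/1 = 0.6070  ⇒  p = 1/(1 + 0.6070) = 0.6223
Zm-44: 62.23%, Zm-46: 37.77%.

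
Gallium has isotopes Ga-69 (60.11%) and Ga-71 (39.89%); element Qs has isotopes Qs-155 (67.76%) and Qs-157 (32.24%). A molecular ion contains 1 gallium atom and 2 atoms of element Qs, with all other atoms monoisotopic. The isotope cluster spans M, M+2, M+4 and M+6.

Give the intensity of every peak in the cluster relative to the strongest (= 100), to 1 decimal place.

61.9 : 100.0 : 53.1 : 9.3

Gallium pattern (n=1): 0.6011 : 0.3989
Element Qs pattern (n=2): 0.45914176 : 0.43691648 : 0.10394176
Convolve the two distributions (both contribute in 2-u steps):
  M: 0.6011×0.45914176 = 0.275990
  M+2: 0.6011×0.43691648 + 0.3989×0.45914176 = 0.445782
  M+4: 0.6011×0.10394176 + 0.3989×0.43691648 = 0.236765
  M+6: 0.3989×0.10394176 = 0.041462
Scale to base peak (0.445782) = 100: 61.9 : 100.0 : 53.1 : 9.3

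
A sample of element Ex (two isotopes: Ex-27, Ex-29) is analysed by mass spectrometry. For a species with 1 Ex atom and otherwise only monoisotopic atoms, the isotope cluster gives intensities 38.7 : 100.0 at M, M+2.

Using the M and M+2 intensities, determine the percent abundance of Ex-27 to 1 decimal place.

Let p = fractional abundance of Ex-27. I(M+2)/I(M) = [C(1,1)·p^0·(1−p)] / p^1 = 1·(1−p)/p = 100.0/38.7 = 2.5840
(1−p)/p = 2.5840/1 = 2.5840  ⇒  p = 1/(1 + 2.5840) = 0.2790
Ex-27: 27.9%, Ex-29: 72.1%.

27.9%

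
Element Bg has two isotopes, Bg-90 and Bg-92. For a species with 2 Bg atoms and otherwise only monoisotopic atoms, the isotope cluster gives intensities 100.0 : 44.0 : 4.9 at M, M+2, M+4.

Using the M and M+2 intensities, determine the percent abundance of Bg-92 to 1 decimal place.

18.0%

Let p = fractional abundance of Bg-90. I(M+2)/I(M) = [C(2,1)·p^1·(1−p)] / p^2 = 2·(1−p)/p = 44.0/100.0 = 0.4400
(1−p)/p = 0.4400/2 = 0.2200  ⇒  p = 1/(1 + 0.2200) = 0.8197
Bg-90: 82.0%, Bg-92: 18.0%.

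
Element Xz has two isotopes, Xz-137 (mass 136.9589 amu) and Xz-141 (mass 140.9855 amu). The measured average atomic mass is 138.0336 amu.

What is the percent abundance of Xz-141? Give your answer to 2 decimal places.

26.69%

Writing the weighted mean with unknown fraction x of Xz-137:
136.9589·x + 140.9855·(1 − x) = 138.0336
(136.9589 − 140.9855)·x = 138.0336 − 140.9855
x = -2.9519 / -4.0266 = 0.73310 → 73.31% Xz-137, 26.69% Xz-141.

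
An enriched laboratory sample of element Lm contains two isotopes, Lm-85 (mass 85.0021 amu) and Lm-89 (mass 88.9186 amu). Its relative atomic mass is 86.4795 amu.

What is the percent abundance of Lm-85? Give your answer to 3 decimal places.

62.278%

Let x be the fractional abundance of Lm-85; then Lm-89 has abundance 1 − x.
85.0021·x + 88.9186·(1 − x) = 86.4795
(85.0021 − 88.9186)·x = 86.4795 − 88.9186
x = -2.4391 / -3.9165 = 0.62278 → 62.278% Lm-85, 37.722% Lm-89.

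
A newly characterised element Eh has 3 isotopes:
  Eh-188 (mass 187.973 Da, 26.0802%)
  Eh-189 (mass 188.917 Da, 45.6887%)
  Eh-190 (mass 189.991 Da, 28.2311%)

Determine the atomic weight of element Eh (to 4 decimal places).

188.9740 Da

Average mass = Σ (abundance × isotope mass) = 0.260802 × 187.973 + 0.456887 × 188.917 + 0.282311 × 189.991
= 49.02373 + 86.31372 + 53.63655 = 188.97400 Da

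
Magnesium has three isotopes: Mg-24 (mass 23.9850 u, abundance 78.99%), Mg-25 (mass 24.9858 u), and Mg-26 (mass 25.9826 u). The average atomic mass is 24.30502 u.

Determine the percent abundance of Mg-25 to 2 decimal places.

10.00%

Let x and y be the fractions of Mg-25 and Mg-26. Then x + y = 1 − 0.7899 = 0.2101 and 24.9858x + 25.9826y = 24.30502 − 0.7899×23.9850 = 5.3592685.
Substituting: 24.9858x + 25.9826(0.2101 − x) = 5.3592685
(24.9858 − 25.9826)x = -0.09967576  ⇒  x = 0.10000, y = 0.11010
Mg-25: 10.00%, Mg-26: 11.01%.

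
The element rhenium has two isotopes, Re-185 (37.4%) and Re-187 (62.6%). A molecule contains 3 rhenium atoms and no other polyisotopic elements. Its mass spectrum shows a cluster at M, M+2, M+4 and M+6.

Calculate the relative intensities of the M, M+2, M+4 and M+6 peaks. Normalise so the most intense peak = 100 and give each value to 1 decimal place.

11.9 : 59.7 : 100.0 : 55.8

The 3 Re atoms are independent, so intensities follow the terms of (0.374 + 0.626)^3.
P(M) = 0.374^3 = 0.052314
P(M+2) = 3 × 0.374^2 × 0.626^1 = 0.262687
P(M+4) = 3 × 0.374^1 × 0.626^2 = 0.439685
P(M+6) = 0.626^3 = 0.245314
The M+4 peak is largest (0.439685); scaling to 100 gives 11.9 : 59.7 : 100.0 : 55.8.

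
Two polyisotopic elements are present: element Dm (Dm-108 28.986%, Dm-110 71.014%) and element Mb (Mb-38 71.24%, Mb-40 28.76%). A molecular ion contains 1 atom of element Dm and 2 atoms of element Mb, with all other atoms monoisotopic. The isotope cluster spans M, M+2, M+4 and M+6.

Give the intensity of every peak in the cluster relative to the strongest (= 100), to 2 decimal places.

Element Dm pattern (n=1): 0.28986 : 0.71014
Element Mb pattern (n=2): 0.50751376 : 0.40977248 : 0.08271376
Convolve the two distributions (both contribute in 2-u steps):
  M: 0.28986×0.50751376 = 0.147108
  M+2: 0.28986×0.40977248 + 0.71014×0.50751376 = 0.479182
  M+4: 0.28986×0.08271376 + 0.71014×0.40977248 = 0.314971
  M+6: 0.71014×0.08271376 = 0.058738
Scale to base peak (0.479182) = 100: 30.70 : 100.00 : 65.73 : 12.26

30.70 : 100.00 : 65.73 : 12.26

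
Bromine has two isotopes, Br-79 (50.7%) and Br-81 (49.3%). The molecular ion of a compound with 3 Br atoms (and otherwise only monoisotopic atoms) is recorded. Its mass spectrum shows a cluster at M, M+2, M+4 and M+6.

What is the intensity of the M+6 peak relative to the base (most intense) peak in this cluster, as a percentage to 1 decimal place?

Term probabilities: M 0.1303, M+2 0.3802, M+4 0.3697, M+6 0.1198. Base peak = M+2.
P(M+2) = C(3,1) × 0.507^2 × 0.493^1 = 3 × 0.257049 × 0.4930 = 0.380175 (base)
P(M+6) = C(3,3) × 0.507^0 × 0.493^3 = 1 × 1.0000 × 0.11982316 = 0.119823
Relative intensity = 0.119823 / 0.380175 × 100 = 31.5

31.5%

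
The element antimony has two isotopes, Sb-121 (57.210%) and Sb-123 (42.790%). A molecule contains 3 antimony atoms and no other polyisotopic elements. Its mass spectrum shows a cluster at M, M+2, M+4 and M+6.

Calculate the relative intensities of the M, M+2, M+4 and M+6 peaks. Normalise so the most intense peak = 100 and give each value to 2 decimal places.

Expanding (0.57210 + 0.42790)^3:
P(M) = 0.57210^3 = 0.187247
P(M+2) = 3 × 0.57210^2 × 0.42790^1 = 0.420153
P(M+4) = 3 × 0.57210^1 × 0.42790^2 = 0.314252
P(M+6) = 0.42790^3 = 0.078348
The M+2 peak is largest (0.420153); scaling to 100 gives 44.57 : 100.00 : 74.79 : 18.65.

44.57 : 100.00 : 74.79 : 18.65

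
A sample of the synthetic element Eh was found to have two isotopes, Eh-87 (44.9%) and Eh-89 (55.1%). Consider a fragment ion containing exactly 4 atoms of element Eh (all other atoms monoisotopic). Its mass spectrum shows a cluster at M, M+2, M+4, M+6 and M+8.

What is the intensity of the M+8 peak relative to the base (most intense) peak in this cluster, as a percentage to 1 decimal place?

25.1%

Binomial terms of (0.449 + 0.551)^4: M 0.0406, M+2 0.1995, M+4 0.3672, M+6 0.3004, M+8 0.0922 → M+4 is the base peak.
P(M+4) = C(4,2) × 0.449^2 × 0.551^2 = 6 × 0.201601 × 0.303601 = 0.367238 (base)
P(M+8) = C(4,4) × 0.449^0 × 0.551^4 = 1 × 1.0000 × 0.09217357 = 0.092174
Relative intensity = 0.092174 / 0.367238 × 100 = 25.1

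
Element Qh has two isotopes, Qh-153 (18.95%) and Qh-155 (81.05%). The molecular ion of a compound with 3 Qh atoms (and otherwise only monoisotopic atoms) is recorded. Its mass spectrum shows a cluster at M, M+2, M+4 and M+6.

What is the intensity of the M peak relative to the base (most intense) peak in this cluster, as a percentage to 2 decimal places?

1.28%

Term probabilities: M 0.0068, M+2 0.0873, M+4 0.3735, M+6 0.5324. Base peak = M+6.
P(M+6) = C(3,3) × 0.1895^0 × 0.8105^3 = 1 × 1.0000 × 0.53242576 = 0.532426 (base)
P(M) = C(3,0) × 0.1895^3 × 0.8105^0 = 1 × 0.00680499 × 1.0000 = 0.006805
Relative intensity = 0.006805 / 0.532426 × 100 = 1.28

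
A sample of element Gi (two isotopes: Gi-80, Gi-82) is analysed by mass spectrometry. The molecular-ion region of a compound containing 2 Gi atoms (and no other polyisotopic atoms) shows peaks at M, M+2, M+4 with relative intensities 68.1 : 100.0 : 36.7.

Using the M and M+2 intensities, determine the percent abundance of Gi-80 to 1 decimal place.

57.7%

Write p for the Gi-80 fraction. I(M+2)/I(M) = [C(2,1)·p^1·(1−p)] / p^2 = 2·(1−p)/p = 100.0/68.1 = 1.4684
(1−p)/p = 1.4684/2 = 0.7342  ⇒  p = 1/(1 + 0.7342) = 0.5766
Gi-80: 57.7%, Gi-82: 42.3%.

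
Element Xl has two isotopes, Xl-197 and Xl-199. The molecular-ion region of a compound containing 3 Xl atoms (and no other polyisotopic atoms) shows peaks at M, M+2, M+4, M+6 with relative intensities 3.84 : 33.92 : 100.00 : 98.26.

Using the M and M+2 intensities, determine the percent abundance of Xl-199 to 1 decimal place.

If p is the fraction of Xl that is Xl-197, then I(M+2)/I(M) = [C(3,1)·p^2·(1−p)] / p^3 = 3·(1−p)/p = 33.92/3.84 = 8.8333
(1−p)/p = 8.8333/3 = 2.9444  ⇒  p = 1/(1 + 2.9444) = 0.2535
Xl-197: 25.4%, Xl-199: 74.6%.

74.6%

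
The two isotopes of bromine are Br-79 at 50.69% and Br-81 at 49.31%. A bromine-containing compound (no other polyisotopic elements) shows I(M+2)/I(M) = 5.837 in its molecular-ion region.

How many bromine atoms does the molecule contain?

6

With n Br atoms, P(M+2)/P(M) = C(n,1)·p^(n−1)q / p^n = n·q/p = n · 0.4931/0.5069.
n = 5.837 × 0.5069/0.4931 = 6.00 ≈ 6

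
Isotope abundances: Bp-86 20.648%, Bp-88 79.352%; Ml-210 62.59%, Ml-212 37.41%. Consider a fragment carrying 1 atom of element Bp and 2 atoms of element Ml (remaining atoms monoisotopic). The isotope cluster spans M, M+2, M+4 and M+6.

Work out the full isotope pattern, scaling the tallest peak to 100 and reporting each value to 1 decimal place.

Element Bp pattern (n=1): 0.20648 : 0.79352
Element Ml pattern (n=2): 0.39175081 : 0.46829838 : 0.13995081
Convolve the two distributions (both contribute in 2-u steps):
  M: 0.20648×0.39175081 = 0.080889
  M+2: 0.20648×0.46829838 + 0.79352×0.39175081 = 0.407556
  M+4: 0.20648×0.13995081 + 0.79352×0.46829838 = 0.400501
  M+6: 0.79352×0.13995081 = 0.111054
Scale to base peak (0.407556) = 100: 19.8 : 100.0 : 98.3 : 27.2

19.8 : 100.0 : 98.3 : 27.2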